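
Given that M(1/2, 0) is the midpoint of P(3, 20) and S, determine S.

Using the midpoint formula: M = ((x1 + x2)/2, (y1 + y2)/2)
We know M = (1/2, 0) and P = (3, 20)
For x: 1/2 = (3 + x2)/2, so x2 = 2*1/2 - 3 = -2
For y: 0 = (20 + y2)/2, so y2 = 2*0 - 20 = -20
S = (-2, -20)

(-2, -20)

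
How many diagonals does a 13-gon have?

Each of the 13 vertices connects to 10 non-adjacent vertices via diagonals.
Total connections = 13 × 10 = 130, but each diagonal is counted twice.
Number of diagonals = 130 / 2 = 65.

65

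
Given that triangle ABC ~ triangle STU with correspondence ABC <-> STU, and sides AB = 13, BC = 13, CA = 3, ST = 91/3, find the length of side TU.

Since the triangles are similar, the ratio of corresponding sides is constant.
Scale factor k = ST / AB = 91/3 / 13 = 7/3
TU = k * BC = 7/3 * 13 = 91/3

91/3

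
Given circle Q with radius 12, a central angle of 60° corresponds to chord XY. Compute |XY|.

Chord length = 2r sin(θ/2)
= 2 × 12 × sin(60°/2)
= 2 × 12 × sin(30°)
= 12

12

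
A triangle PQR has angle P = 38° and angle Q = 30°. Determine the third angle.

The interior angles sum to 180°: angle R = 180 - 38 - 30 = 112°.
The triangle is obtuse (angles 38°, 30°, 112°).

112 degrees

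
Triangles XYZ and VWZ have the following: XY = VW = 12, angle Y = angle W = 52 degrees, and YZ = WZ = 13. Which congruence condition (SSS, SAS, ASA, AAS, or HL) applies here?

The given information provides:
XY = VW = 12, angle Y = angle W = 52 degrees, and YZ = WZ = 13
This matches the SAS congruence theorem.
Two pairs of corresponding sides and the included angle are equal (Side-Angle-Side).

SAS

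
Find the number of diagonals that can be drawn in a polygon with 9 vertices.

Each of the 9 vertices connects to 6 non-adjacent vertices via diagonals.
Total connections = 9 × 6 = 54, but each diagonal is counted twice.
Number of diagonals = 54 / 2 = 27.

27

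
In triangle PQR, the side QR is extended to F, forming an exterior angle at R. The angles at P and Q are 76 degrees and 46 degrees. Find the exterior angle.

The interior angle at R is 180 - 76 - 46 = 58 degrees.
The exterior angle and interior angle at R are supplementary:
Exterior angle = 180 - 58 = 122 degrees.

122 degrees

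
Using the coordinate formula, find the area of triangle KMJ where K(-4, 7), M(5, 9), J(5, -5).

Using the Shoelace formula for a triangle:
Area = (1/2)|x0(y1 - y2) + x1(y2 - y0) + x2(y0 - y1)|
Area = (1/2)|-4(9 - -5) + 5(-5 - 7) + 5(7 - 9)|
Area = (1/2)|-56 + -60 + -10|
Area = (1/2)|-126|
Area = (1/2)(126)
Area = 63

63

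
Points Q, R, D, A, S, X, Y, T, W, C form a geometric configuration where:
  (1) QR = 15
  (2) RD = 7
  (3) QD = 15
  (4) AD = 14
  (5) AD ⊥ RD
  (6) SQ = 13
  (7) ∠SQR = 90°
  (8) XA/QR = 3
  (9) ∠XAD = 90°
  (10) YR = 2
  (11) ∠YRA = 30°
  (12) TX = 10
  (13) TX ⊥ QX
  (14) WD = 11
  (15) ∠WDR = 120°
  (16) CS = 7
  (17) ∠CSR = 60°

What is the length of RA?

Step 1: By the law of cosines on triangle RDA: RA² = 7² + 14² − 2·7·14·cos(90°) = 245, so RA = 7·√5.

Therefore, the length of RA = 7·√5.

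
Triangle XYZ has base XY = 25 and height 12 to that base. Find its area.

Area = (1/2) * base * height
Area = (1/2) * 25 * 12
Area = 150

150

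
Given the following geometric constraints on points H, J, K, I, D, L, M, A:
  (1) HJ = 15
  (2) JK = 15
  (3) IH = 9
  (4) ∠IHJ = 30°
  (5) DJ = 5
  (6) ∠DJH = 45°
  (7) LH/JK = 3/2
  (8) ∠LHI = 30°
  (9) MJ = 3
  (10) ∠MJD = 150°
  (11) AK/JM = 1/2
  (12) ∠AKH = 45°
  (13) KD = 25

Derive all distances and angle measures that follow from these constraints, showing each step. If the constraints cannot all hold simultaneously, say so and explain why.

These constraints are not satisfiable: by the triangle inequality in triangle JKD, (2) JK = 15 and (5) DJ = 5 force KD ≤ 15 + 5 = 20, but (13) says KD = 25. No planar figure meets all of them, so nothing further can be derived.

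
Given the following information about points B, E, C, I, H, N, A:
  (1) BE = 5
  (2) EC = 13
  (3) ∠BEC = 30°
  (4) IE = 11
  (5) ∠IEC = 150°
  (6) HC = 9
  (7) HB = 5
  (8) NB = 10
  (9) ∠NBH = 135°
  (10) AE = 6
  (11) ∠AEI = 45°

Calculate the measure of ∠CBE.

Step 1: By the law of cosines on triangle BEC: BC² = 5² + 13² − 2·5·13·cos(30°) = 81.42, so BC ≈ 9.02.
Step 2: By the inverse law of cosines on triangle CBE: cos(∠CBE) = (9.02² + 5² − 13²) / (2·9.02·5) = -62.58/90.23 = -0.6936, so ∠CBE = 133.91°.

Therefore, the measure of angle ∠CBE = 133.91°.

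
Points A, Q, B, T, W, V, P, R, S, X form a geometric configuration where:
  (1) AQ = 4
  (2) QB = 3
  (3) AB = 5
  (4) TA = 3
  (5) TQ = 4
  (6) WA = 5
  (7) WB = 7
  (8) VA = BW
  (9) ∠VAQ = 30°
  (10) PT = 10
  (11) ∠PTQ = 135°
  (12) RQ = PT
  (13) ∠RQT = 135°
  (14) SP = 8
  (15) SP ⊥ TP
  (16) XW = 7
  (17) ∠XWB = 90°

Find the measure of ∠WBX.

Step 1: By the law of cosines on triangle BWX: BX² = 7² + 7² − 2·7·7·cos(90°) = 98, so BX = 7·√2.
Step 2: By the inverse law of cosines on triangle WBX: cos(∠WBX) = (7² + (7·√2)² − 7²) / (2·7·7·√2) = 98/138.59 = 0.7071, so ∠WBX = 45°.

Therefore, the measure of angle ∠WBX = 45°.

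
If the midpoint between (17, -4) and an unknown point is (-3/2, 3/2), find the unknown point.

Using the midpoint formula: M = ((x1 + x2)/2, (y1 + y2)/2)
We know M = (-3/2, 3/2) and S = (17, -4)
For x: -3/2 = (17 + x2)/2, so x2 = 2*-3/2 - 17 = -20
For y: 3/2 = (-4 + y2)/2, so y2 = 2*3/2 - -4 = 7
P = (-20, 7)

(-20, 7)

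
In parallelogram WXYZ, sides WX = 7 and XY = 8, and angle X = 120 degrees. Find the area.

Area = a * b * sin(theta)
Area = 7 * 8 * sin(120 degrees)
Area = 56 * sqrt(3)/2
Area = 28*sqrt(3)

28*sqrt(3)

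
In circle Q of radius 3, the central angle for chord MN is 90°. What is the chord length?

Chord length = 2r sin(θ/2)
= 2 × 3 × sin(90°/2)
= 2 × 3 × sin(45°)
= 3*sqrt(2)

3*sqrt(2)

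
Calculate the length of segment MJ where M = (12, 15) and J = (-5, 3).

d = sqrt((-5 - 12)^2 + (3 - 15)^2)
d = sqrt(-17^2 + -12^2)
d = sqrt(289 + 144)
d = sqrt(433)

sqrt(433)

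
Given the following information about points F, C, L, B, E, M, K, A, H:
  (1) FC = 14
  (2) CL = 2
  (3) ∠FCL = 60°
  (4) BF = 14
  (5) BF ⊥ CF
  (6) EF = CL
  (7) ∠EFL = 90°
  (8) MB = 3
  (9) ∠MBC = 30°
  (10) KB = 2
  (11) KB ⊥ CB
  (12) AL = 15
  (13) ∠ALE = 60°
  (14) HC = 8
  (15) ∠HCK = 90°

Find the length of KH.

Step 1: By the law of cosines on triangle BFC: BC² = 14² + 14² − 2·14·14·cos(90°) = 392, so BC = 14·√2.
Step 2: By the law of cosines on triangle CBK: CK² = (14·√2)² + 2² − 2·14·√2·2·cos(90°) = 396, so CK = 6·√11.
Step 3: By the law of cosines on triangle KCH: KH² = (6·√11)² + 8² − 2·6·√11·8·cos(90°) = 460, so KH = 2·√115.

Therefore, the length of KH = 2·√115.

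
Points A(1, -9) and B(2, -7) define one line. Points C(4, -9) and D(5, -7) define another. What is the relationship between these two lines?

Slope of line 1: m1 = (-7 - -9)/(2 - 1) = 2/1 = 2
Slope of line 2: m2 = (-7 - -9)/(5 - 4) = 2/1 = 2
m1 = m2, so the lines are parallel.

Parallel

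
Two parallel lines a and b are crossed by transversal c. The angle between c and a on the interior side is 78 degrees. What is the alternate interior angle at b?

Alternate interior angles are equal: 78 degrees.

78 degrees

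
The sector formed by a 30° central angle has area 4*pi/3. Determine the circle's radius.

r² = 360 × 4*pi/3 / (π × 30) = 16, so r = 4.

4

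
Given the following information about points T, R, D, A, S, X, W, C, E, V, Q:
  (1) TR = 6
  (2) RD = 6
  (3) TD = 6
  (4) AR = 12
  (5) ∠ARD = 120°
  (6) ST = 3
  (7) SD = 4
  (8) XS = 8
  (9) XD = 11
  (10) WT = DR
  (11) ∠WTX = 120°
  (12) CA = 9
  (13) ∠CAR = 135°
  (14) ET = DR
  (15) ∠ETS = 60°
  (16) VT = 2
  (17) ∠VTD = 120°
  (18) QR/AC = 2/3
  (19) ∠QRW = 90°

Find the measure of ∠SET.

From the given relations: ET = DR = 6.
Step 1: By the law of cosines on triangle ETS: ES² = 6² + 3² − 2·6·3·cos(60°) = 27, so ES = 3·√3.
Step 2: By the inverse law of cosines on triangle SET: cos(∠SET) = ((3·√3)² + 6² − 3²) / (2·3·√3·6) = 54/62.35 = 0.866, so ∠SET = 30°.

Therefore, the measure of angle ∠SET = 30°.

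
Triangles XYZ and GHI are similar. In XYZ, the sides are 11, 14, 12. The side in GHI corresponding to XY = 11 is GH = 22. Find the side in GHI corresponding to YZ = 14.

k = 22/11 = 2. HI = 2 * 14 = 28.

28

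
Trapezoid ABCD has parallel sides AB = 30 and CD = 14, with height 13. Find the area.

Area of a trapezoid = (base1 + base2) * height / 2
Area = (30 + 14) * 13 / 2
Area = 44 * 13 / 2
Area = 572 / 2
Area = 286

286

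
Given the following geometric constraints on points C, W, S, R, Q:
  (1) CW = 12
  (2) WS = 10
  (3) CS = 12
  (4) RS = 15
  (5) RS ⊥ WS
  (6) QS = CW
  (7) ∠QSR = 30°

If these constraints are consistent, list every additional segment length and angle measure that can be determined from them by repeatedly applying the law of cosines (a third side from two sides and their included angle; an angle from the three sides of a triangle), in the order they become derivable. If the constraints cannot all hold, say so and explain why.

The constraints are consistent. Derivable facts, in order:
After 1 step:
- RQ ≈ 7.57
- WR = 5·√13
- ∠CSW = 65.38°
- ∠CWS = 65.38°
- ∠SCW = 49.25°
After 2 steps:
- ∠QRS = 52.48°
- ∠RQS = 97.52°
- ∠RWS = 56.31°
- ∠SRW = 33.69°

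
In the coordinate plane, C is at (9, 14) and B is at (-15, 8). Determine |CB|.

The horizontal distance is |-15 - 9| = 24 and the vertical distance is |8 - 14| = 6.
By the Pythagorean theorem, d = sqrt(24^2 + 6^2) = sqrt(612) = 6*sqrt(17).

6*sqrt(17)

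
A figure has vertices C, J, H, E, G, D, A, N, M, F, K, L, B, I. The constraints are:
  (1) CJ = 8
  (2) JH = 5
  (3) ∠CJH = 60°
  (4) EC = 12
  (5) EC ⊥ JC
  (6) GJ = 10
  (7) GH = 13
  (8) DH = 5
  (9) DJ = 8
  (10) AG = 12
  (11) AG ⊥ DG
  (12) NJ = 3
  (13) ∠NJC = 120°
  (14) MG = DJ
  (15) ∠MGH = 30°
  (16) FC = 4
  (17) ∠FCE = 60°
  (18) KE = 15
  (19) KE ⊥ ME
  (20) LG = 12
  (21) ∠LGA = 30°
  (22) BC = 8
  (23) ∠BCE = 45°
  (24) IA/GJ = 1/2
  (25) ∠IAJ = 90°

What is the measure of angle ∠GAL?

Step 1: By the law of cosines on triangle AGL: AL² = 12² + 12² − 2·12·12·cos(30°) = 38.58, so AL ≈ 6.21.
Step 2: By the inverse law of cosines on triangle GAL: cos(∠GAL) = (12² + 6.21² − 12²) / (2·12·6.21) = 38.58/149.08 = 0.2588, so ∠GAL = 75°.

Therefore, the measure of angle ∠GAL = 75°.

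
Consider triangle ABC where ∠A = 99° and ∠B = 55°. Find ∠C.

angle C = 180 - 99 - 55 = 26 degrees.

26 degrees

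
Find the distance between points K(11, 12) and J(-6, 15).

The horizontal distance is |-6 - 11| = 17 and the vertical distance is |15 - 12| = 3.
By the Pythagorean theorem, d = sqrt(17^2 + 3^2) = sqrt(298).

sqrt(298)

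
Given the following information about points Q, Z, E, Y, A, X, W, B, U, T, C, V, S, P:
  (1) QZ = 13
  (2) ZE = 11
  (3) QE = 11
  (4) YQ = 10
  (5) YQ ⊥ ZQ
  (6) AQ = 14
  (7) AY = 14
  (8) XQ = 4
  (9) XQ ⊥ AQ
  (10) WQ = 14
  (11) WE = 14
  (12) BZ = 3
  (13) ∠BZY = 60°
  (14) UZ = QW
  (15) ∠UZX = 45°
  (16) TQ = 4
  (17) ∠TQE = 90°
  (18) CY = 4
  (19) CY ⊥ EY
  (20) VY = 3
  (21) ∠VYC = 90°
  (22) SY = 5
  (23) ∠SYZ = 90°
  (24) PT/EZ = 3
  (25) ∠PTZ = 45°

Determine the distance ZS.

Step 1: By the law of cosines on triangle ZQY: ZY² = 13² + 10² − 2·13·10·cos(90°) = 269, so ZY ≈ 16.4.
Step 2: By the law of cosines on triangle ZYS: ZS² = 16.4² + 5² − 2·16.4·5·cos(90°) = 294, so ZS = 7·√6.

Therefore, the length of ZS = 7·√6.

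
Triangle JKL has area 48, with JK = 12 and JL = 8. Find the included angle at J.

sin(C) = 2 * 48 / (12 * 8) = 1, so C = arcsin(1) = 90°.

90°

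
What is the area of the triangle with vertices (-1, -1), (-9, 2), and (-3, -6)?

Using the Shoelace formula for a triangle:
Area = (1/2)|x0(y1 - y2) + x1(y2 - y0) + x2(y0 - y1)|
Area = (1/2)|-1(2 - -6) + -9(-6 - -1) + -3(-1 - 2)|
Area = (1/2)|-8 + 45 + 9|
Area = (1/2)|46|
Area = (1/2)(46)
Area = 23

23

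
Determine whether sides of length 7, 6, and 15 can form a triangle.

No.
The triangle inequality is violated: 7 + 6 = 13 ≤ 15.
These lengths cannot form a triangle.

No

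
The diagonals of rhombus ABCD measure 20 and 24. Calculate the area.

Area = (20 * 24) / 2 = 480 / 2 = 240

240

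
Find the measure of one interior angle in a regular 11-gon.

Each interior angle of a regular n-gon is (n - 2) * 180 / n.
For n = 11: (11 - 2) * 180 / 11 = 1620/11 = 1620/11 degrees.

1620/11 degrees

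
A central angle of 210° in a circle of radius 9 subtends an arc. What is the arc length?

Arc length = 2π(9)(7/12) = 21*pi/2

21*pi/2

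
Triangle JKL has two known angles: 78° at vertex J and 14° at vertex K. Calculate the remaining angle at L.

By the triangle angle sum property, the three interior angles of any triangle add up to 180°.
We know angle J = 78° and angle K = 14°, so their sum is 92°.
Therefore angle L = 180° - 92° = 88°.

88 degrees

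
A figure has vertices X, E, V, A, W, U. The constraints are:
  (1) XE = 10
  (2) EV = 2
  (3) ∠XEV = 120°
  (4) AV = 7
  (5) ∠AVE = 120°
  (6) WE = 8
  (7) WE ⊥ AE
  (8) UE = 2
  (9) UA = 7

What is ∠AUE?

Step 1: By the law of cosines on triangle AVE: AE² = 7² + 2² − 2·7·2·cos(120°) = 67, so AE = √67.
Step 2: By the inverse law of cosines on triangle AUE: cos(∠AUE) = (7² + 2² − √67²) / (2·7·2) = -14/28 = -0.5, so ∠AUE = 120°.

Therefore, the measure of angle ∠AUE = 120°.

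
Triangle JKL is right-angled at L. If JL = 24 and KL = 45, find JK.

By the Pythagorean theorem: JK^2 = JL^2 + KL^2
JK^2 = 24^2 + 45^2 = 576 + 2025 = 2601
JK = sqrt(2601) = 51

51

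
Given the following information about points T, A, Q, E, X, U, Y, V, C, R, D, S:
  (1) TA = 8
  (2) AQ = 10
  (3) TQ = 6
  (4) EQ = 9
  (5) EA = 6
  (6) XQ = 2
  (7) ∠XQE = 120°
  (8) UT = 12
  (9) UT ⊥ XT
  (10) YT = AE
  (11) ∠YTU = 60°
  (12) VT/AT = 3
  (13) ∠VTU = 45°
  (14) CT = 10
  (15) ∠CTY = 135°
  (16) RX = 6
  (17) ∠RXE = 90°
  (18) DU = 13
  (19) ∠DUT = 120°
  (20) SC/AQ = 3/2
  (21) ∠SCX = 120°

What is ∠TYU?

From the given relations: YT = AE = 6.
Step 1: By the law of cosines on triangle YTU: YU² = 6² + 12² − 2·6·12·cos(60°) = 108, so YU = 6·√3.
Step 2: By the inverse law of cosines on triangle TYU: cos(∠TYU) = (6² + (6·√3)² − 12²) / (2·6·6·√3) = 0/124.71 = 0, so ∠TYU = 90°.

Therefore, the measure of angle ∠TYU = 90°.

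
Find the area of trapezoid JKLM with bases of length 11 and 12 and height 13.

Area = (11 + 12) * 13 / 2 = 299 / 2 = 299/2

299/2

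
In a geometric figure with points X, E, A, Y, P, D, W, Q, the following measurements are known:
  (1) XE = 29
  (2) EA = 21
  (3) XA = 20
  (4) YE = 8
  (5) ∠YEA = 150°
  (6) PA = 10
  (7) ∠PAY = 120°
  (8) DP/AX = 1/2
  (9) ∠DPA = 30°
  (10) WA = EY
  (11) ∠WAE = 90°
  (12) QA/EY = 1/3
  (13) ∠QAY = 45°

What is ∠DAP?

From the given relations: DP = 1/2·AX = 1/2·20 = 10.
Step 1: By the law of cosines on triangle APD: AD² = 10² + 10² − 2·10·10·cos(30°) = 26.79, so AD ≈ 5.18.
Step 2: By the inverse law of cosines on triangle DAP: cos(∠DAP) = (5.18² + 10² − 10²) / (2·5.18·10) = 26.79/103.53 = 0.2588, so ∠DAP = 75°.

Therefore, the measure of angle ∠DAP = 75°.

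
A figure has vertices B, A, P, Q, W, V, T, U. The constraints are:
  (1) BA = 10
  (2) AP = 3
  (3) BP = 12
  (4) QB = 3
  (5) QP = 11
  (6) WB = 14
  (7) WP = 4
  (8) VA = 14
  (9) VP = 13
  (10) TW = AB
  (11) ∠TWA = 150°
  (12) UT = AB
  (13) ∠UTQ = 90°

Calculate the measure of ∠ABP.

Step 1: By the inverse law of cosines on triangle ABP: cos(∠ABP) = (10² + 12² − 3²) / (2·10·12) = 235/240 = 0.9792, so ∠ABP = 11.72°.

Therefore, the measure of angle ∠ABP = 11.72°.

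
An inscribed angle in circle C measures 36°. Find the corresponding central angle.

The inscribed angle theorem states that a central angle is always twice any inscribed angle that subtends the same arc.
Since the inscribed angle is 36°, the central angle = 2 × 36° = 72°.

72°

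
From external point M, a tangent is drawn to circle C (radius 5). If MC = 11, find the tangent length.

tangent = √(d² - r²) = √(11² - 5²) = √(121 - 25) = √96 = 4*sqrt(6)

4*sqrt(6)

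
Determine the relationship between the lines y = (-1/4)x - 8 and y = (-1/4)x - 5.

Slope of line 1: m1 = -1/4
Slope of line 2: m2 = -1/4
Two lines are parallel if and only if they have equal slopes (or both are vertical).
Here m1 = m2 = -1/4, confirming the lines are parallel.

Parallel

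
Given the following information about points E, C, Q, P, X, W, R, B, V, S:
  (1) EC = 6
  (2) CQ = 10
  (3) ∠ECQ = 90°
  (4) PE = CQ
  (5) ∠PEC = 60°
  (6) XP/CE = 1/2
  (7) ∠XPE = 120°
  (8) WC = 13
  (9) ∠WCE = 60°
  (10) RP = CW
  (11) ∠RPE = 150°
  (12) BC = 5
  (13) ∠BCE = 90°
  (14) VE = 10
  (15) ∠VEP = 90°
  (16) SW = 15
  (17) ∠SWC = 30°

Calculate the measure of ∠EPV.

From the given relations: PE = CQ = 10.
Step 1: By the law of cosines on triangle PEV: PV² = 10² + 10² − 2·10·10·cos(90°) = 200, so PV = 10·√2.
Step 2: By the inverse law of cosines on triangle EPV: cos(∠EPV) = (10² + (10·√2)² − 10²) / (2·10·10·√2) = 200/282.84 = 0.7071, so ∠EPV = 45°.

Therefore, the measure of angle ∠EPV = 45°.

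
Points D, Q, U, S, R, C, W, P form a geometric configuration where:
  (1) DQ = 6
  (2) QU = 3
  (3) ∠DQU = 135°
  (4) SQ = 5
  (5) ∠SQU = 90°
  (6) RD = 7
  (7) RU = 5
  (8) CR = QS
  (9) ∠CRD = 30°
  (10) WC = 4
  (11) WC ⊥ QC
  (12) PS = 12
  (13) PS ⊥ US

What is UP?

Step 1: By the law of cosines on triangle UQS: US² = 3² + 5² − 2·3·5·cos(90°) = 34, so US = √34.
Step 2: By the law of cosines on triangle USP: UP² = √34² + 12² − 2·√34·12·cos(90°) = 178, so UP = √178.

Therefore, the length of UP = √178.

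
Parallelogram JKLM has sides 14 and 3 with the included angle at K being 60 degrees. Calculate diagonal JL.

The diagonal of a parallelogram can be found by treating two adjacent sides and the diagonal as a triangle.
Applying the law of cosines with sides 14, 3 and included angle 60°:
d^2 = 196 + 9 - 84*cos(60°) = 163
d = sqrt(163)

sqrt(163)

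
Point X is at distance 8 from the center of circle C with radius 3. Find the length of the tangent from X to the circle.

tangent = √(d² - r²) = √(8² - 3²) = √(64 - 9) = √55 = sqrt(55)

sqrt(55)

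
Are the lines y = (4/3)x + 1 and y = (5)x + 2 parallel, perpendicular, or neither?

Slope of line 1: m1 = 4/3
Slope of line 2: m2 = 5
m1 != m2 and m1*m2 = 20/3 != -1. Neither.

Neither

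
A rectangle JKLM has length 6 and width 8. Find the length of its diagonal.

d = sqrt(6^2 + 8^2) = sqrt(100) = 10

10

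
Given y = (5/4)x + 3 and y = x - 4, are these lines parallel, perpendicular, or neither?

Slope of line 1: m1 = 5/4
Slope of line 2: m2 = 1
m1 != m2 (5/4 != 1), so not parallel.
m1 * m2 = (5/4) * (1) = 5/4 != -1, so not perpendicular.
The lines are neither parallel nor perpendicular.

Neither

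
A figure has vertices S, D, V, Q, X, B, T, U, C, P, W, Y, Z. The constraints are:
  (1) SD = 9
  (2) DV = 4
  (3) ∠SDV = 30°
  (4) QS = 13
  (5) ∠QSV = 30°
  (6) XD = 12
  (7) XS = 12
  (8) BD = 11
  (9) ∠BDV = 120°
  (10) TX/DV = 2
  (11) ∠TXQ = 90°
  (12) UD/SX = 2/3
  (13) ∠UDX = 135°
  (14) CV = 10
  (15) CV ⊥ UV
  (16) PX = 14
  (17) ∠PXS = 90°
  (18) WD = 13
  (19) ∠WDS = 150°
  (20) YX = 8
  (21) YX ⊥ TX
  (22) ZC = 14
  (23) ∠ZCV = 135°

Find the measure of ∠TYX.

From the given relations: TX = 2·DV = 2·4 = 8.
Step 1: By the law of cosines on triangle YXT: YT² = 8² + 8² − 2·8·8·cos(90°) = 128, so YT = 8·√2.
Step 2: By the inverse law of cosines on triangle TYX: cos(∠TYX) = ((8·√2)² + 8² − 8²) / (2·8·√2·8) = 128/181.02 = 0.7071, so ∠TYX = 45°.

Therefore, the measure of angle ∠TYX = 45°.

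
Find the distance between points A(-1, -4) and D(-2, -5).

d = sqrt((-2 - -1)^2 + (-5 - -4)^2)
d = sqrt(-1^2 + -1^2)
d = sqrt(1 + 1)
d = sqrt(2)

sqrt(2)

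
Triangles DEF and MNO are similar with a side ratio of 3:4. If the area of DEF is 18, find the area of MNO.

The ratio of areas of similar triangles = (side ratio)^2.
Side ratio = 3:4, so area ratio = 9:16.
Area of MNO / Area of DEF = 16/9
Area of MNO = 18 * 16/9 = 32

32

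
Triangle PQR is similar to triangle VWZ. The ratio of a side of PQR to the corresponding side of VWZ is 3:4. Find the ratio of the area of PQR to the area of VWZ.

Area scales with the square of linear dimensions. If every length is multiplied by 3/4, then the area is multiplied by (3/4)^2 = 9/16.
The area ratio is 9:16.

9:16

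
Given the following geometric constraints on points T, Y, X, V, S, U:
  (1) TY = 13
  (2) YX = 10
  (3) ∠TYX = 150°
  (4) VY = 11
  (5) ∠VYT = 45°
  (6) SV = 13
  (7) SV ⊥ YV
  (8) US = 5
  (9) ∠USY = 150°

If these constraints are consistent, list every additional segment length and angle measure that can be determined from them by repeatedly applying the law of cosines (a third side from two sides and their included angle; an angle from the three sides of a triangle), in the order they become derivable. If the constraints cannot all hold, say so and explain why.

The constraints are consistent. Derivable facts, in order:
After 1 step:
- TV ≈ 9.37
- TX ≈ 22.23
- YS ≈ 17.03
After 2 steps:
- YU ≈ 21.51
- ∠SYV = 49.76°
- ∠TVY = 78.88°
- ∠TXY = 17°
- ∠VSY = 40.24°
- ∠VTY = 56.12°
- ∠XTY = 13°
After 3 steps:
- ∠SUY = 23.32°
- ∠SYU = 6.68°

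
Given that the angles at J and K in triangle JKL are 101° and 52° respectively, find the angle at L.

By the triangle angle sum property, the three interior angles of any triangle add up to 180°.
We know angle J = 101° and angle K = 52°, so their sum is 153°.
Therefore angle L = 180° - 153° = 27°.

27 degrees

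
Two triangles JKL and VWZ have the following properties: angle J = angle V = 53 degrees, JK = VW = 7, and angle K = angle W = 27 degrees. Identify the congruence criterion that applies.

Consider the given information: angle J = angle V = 53 degrees, JK = VW = 7, and angle K = angle W = 27 degrees
This is not SAS or HL: SAS requires two sides and the included angle between them. HL only applies to right triangles with matching hypotenuse and leg.
The correct criterion is ASA. Two pairs of corresponding angles and the included side are equal (Angle-Side-Angle).

ASA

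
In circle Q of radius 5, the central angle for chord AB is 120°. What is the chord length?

Chord length = 2r sin(θ/2)
= 2 × 5 × sin(120°/2)
= 2 × 5 × sin(60°)
= 5*sqrt(3)

5*sqrt(3)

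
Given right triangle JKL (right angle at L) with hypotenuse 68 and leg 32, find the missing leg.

Rearranging the Pythagorean theorem to solve for the unknown leg:
leg^2 = hypotenuse^2 - known_leg^2 = 4624 - 1024 = 3600
leg = sqrt(3600) = 60.

60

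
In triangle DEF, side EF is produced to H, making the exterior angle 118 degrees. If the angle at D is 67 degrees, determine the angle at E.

The exterior angle theorem states that an exterior angle equals the sum of the two non-adjacent interior angles.
So 118 = 67 + angle E, which gives angle E = 118 - 67 = 51 degrees.

51 degrees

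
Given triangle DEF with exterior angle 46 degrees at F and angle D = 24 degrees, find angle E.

By the exterior angle theorem: exterior angle = sum of remote interior angles.
46 = 24 + angle E
angle E = 46 - 24 = 22 degrees

22 degrees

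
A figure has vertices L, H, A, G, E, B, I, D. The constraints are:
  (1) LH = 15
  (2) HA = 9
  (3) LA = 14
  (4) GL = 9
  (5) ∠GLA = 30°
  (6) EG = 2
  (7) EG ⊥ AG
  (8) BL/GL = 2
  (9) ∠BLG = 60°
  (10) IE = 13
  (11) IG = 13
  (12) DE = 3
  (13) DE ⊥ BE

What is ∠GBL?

From the given relations: BL = 2·GL = 2·9 = 18.
Step 1: By the law of cosines on triangle BLG: BG² = 18² + 9² − 2·18·9·cos(60°) = 243, so BG = 9·√3.
Step 2: By the inverse law of cosines on triangle GBL: cos(∠GBL) = ((9·√3)² + 18² − 9²) / (2·9·√3·18) = 486/561.18 = 0.866, so ∠GBL = 30°.

Therefore, the measure of angle ∠GBL = 30°.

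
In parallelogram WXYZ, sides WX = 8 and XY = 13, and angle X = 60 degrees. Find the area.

Area = a * b * sin(theta)
Area = 8 * 13 * sin(60 degrees)
Area = 104 * sqrt(3)/2
Area = 52*sqrt(3)

52*sqrt(3)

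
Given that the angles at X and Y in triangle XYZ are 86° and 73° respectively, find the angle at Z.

The interior angles sum to 180°: angle Z = 180 - 86 - 73 = 21°.
The triangle is acute (angles 86°, 73°, 21°).

21 degrees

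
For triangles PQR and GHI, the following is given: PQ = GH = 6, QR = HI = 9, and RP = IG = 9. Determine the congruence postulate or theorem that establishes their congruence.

Consider the given information: PQ = GH = 6, QR = HI = 9, and RP = IG = 9
This is not AAS or HL: AAS requires two angles and a non-included side. HL only applies to right triangles with matching hypotenuse and leg.
The correct criterion is SSS. All three pairs of corresponding sides are equal (Side-Side-Side).

SSS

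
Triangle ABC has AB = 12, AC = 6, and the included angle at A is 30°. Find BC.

When two sides and the included angle are known, the law of cosines gives the third side.
c^2 = a^2 + b^2 - 2ab cos(C) generalizes the Pythagorean theorem to non-right triangles.
Here: BC^2 = 144 + 36 - 144*(sqrt(3)/2) = 180 - 72*sqrt(3)
BC = 6*sqrt(5 - 2*sqrt(3))

6*sqrt(5 - 2*sqrt(3))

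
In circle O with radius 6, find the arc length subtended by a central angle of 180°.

Arc length = 2πr × θ/360
= 2π × 6 × 1/2
= 6*pi

6*pi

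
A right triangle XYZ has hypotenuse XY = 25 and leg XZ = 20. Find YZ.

By the Pythagorean theorem: YZ^2 = XY^2 - XZ^2
YZ^2 = 25^2 - 20^2 = 625 - 400 = 225
YZ = sqrt(225) = 15

15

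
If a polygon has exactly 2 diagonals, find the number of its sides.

Using d = n(n - 3)/2, we solve 2 = n(n - 3)/2.
So n(n - 3) = 4.
Testing n = 4: 4 * 1 = 4 = 4. Correct.
The polygon has 4 sides.

4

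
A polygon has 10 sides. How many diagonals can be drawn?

Total line segments between 10 vertices = C(10,2) = 45.
Subtract the 10 sides: 45 - 10 = 35 diagonals.

35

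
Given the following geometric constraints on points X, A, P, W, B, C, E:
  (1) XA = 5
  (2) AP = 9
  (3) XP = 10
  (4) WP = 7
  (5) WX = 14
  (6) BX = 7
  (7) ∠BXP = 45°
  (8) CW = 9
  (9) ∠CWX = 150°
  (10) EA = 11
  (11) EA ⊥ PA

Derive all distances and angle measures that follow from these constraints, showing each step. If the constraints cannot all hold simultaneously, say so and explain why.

The constraints are consistent.

Step 1: From XW = 14, WC = 9, and ∠XWC = 150°, by the law of cosines:
  XC² = XW² + WC² - 2·XW·WC·cos(150°) = 196 + 81 + 218.2 = 495.2
  XC ≈ 22.25

Step 2: From PX = 10, XB = 7, and ∠PXB = 45°, by the law of cosines:
  PB² = PX² + XB² - 2·PX·XB·cos(45°) = 100 + 49 - 98.99 = 50.01
  PB ≈ 7.07

Step 3: From PA = 9, AE = 11, and ∠PAE = 90°, by the law of cosines:
  PE² = PA² + AE² - 2·PA·AE·cos(90°) = 81 + 121 - 0 = 202
  PE ≈ 14.21

Step 4: From XA = 5, XP = 10, AP = 9, by the inverse law of cosines:
  cos(∠AXP) = (XA² + XP² - AP²) / (2·XA·XP)
  ∠AXP = 63.9°

Step 5: From XP = 10, XW = 14, PW = 7, by the inverse law of cosines:
  cos(∠PXW) = (XP² + XW² - PW²) / (2·XP·XW)
  ∠PXW = 28.1°

Step 6: From AP = 9, AX = 5, PX = 10, by the inverse law of cosines:
  cos(∠PAX) = (AP² + AX² - PX²) / (2·AP·AX)
  ∠PAX = 86.18°

Step 7: From PA = 9, PX = 10, AX = 5, by the inverse law of cosines:
  cos(∠APX) = (PA² + PX² - AX²) / (2·PA·PX)
  ∠APX = 29.93°

Step 8: From PW = 7, PX = 10, WX = 14, by the inverse law of cosines:
  cos(∠WPX) = (PW² + PX² - WX²) / (2·PW·PX)
  ∠WPX = 109.62°

Step 9: From WP = 7, WX = 14, PX = 10, by the inverse law of cosines:
  cos(∠PWX) = (WP² + WX² - PX²) / (2·WP·WX)
  ∠PWX = 42.29°

Step 10: From XC = 22.25, XW = 14, CW = 9, by the inverse law of cosines:
  cos(∠CXW) = (XC² + XW² - CW²) / (2·XC·XW)
  ∠CXW = 11.67°

Step 11: From PA = 9, PE = 14.21, AE = 11, by the inverse law of cosines:
  cos(∠APE) = (PA² + PE² - AE²) / (2·PA·PE)
  ∠APE = 50.71°

Step 12: From PB = 7.07, PX = 10, BX = 7, by the inverse law of cosines:
  cos(∠BPX) = (PB² + PX² - BX²) / (2·PB·PX)
  ∠BPX = 44.42°

Step 13: From BP = 7.07, BX = 7, PX = 10, by the inverse law of cosines:
  cos(∠PBX) = (BP² + BX² - PX²) / (2·BP·BX)
  ∠PBX = 90.58°

Step 14: From CW = 9, CX = 22.25, WX = 14, by the inverse law of cosines:
  cos(∠WCX) = (CW² + CX² - WX²) / (2·CW·CX)
  ∠WCX = 18.33°

Step 15: From EA = 11, EP = 14.21, AP = 9, by the inverse law of cosines:
  cos(∠AEP) = (EA² + EP² - AP²) / (2·EA·EP)
  ∠AEP = 39.29°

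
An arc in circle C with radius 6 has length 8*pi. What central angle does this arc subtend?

Arc length L = 2πr × θ/360, so θ = 360L / (2πr).
θ = 360 × 8*pi / (2π × 6)
θ = 240°
θ = 240°

240°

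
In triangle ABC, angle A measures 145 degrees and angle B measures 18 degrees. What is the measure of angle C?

The interior angles sum to 180°: angle C = 180 - 145 - 18 = 17°.
The triangle is obtuse (angles 145°, 18°, 17°).

17 degrees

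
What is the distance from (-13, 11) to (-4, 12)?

d = sqrt((9)^2 + (1)^2) = sqrt(82)

sqrt(82)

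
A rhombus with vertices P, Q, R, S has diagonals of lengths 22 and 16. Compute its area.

Area = (22 * 16) / 2 = 352 / 2 = 176

176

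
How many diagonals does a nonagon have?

Total line segments between 9 vertices = C(9,2) = 36.
Subtract the 9 sides: 36 - 9 = 27 diagonals.

27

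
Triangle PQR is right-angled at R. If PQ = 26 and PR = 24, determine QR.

QR = sqrt(26^2 - 24^2) = sqrt(100) = 10

10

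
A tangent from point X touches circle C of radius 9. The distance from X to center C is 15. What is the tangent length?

tangent = √(d² - r²) = √(15² - 9²) = √(225 - 81) = √144 = 12

12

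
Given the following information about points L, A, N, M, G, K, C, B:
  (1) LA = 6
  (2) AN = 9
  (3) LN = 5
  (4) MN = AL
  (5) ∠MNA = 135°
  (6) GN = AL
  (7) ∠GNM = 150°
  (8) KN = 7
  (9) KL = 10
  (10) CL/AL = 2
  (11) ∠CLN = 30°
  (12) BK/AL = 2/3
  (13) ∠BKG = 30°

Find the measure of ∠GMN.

From the given relations: MN = AL = 6; GN = AL = 6.
Step 1: By the law of cosines on triangle MNG: MG² = 6² + 6² − 2·6·6·cos(150°) = 134.35, so MG ≈ 11.59.
Step 2: By the inverse law of cosines on triangle GMN: cos(∠GMN) = (11.59² + 6² − 6²) / (2·11.59·6) = 134.35/139.09 = 0.9659, so ∠GMN = 15°.

Therefore, the measure of angle ∠GMN = 15°.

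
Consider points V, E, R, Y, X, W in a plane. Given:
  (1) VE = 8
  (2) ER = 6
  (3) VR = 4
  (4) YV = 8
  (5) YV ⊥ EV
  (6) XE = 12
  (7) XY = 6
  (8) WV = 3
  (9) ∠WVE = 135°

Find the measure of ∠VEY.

Step 1: By the law of cosines on triangle EVY: EY² = 8² + 8² − 2·8·8·cos(90°) = 128, so EY = 8·√2.
Step 2: By the inverse law of cosines on triangle VEY: cos(∠VEY) = (8² + (8·√2)² − 8²) / (2·8·8·√2) = 128/181.02 = 0.7071, so ∠VEY = 45°.

Therefore, the measure of angle ∠VEY = 45°.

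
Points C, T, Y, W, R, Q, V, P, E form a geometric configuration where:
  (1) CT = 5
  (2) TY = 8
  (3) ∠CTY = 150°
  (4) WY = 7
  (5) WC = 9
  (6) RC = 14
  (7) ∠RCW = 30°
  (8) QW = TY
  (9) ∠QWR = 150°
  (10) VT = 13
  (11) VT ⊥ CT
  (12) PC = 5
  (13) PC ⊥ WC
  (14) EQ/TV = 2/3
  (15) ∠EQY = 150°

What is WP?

Step 1: By the law of cosines on triangle WCP: WP² = 9² + 5² − 2·9·5·cos(90°) = 106, so WP = √106.

Therefore, the length of WP = √106.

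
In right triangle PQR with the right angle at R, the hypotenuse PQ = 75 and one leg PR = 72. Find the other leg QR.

By the Pythagorean theorem: QR^2 = PQ^2 - PR^2
QR^2 = 75^2 - 72^2 = 5625 - 5184 = 441
QR = sqrt(441) = 21

21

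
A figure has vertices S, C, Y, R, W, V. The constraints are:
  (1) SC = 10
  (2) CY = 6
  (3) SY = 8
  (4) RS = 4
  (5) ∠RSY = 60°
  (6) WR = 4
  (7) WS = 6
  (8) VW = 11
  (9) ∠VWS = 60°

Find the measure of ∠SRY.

Step 1: By the law of cosines on triangle RSY: RY² = 4² + 8² − 2·4·8·cos(60°) = 48, so RY = 4·√3.
Step 2: By the inverse law of cosines on triangle SRY: cos(∠SRY) = (4² + (4·√3)² − 8²) / (2·4·4·√3) = 0/55.43 = 0, so ∠SRY = 90°.

Therefore, the measure of angle ∠SRY = 90°.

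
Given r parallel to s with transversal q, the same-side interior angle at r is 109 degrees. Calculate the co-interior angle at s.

Co-interior angles sum to 180: 180 - 109 = 71 degrees.

71 degrees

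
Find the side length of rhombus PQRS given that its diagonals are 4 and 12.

The diagonals of a rhombus bisect each other at right angles.
Half-diagonals: 4/2 = 2 and 12/2 = 6
side = sqrt(2^2 + 6^2)
side = sqrt(4 + 36)
side = sqrt(40) = 2*sqrt(10)

2*sqrt(10)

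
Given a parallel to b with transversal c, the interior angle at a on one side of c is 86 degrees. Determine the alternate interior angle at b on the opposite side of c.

Alternate interior angles lie on opposite sides of the transversal, between the parallel lines.
By the alternate interior angle theorem, they are equal: 86 degrees.

86 degrees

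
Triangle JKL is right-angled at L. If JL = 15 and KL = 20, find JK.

By the Pythagorean theorem: JK^2 = JL^2 + KL^2
JK^2 = 15^2 + 20^2 = 225 + 400 = 625
JK = sqrt(625) = 25

25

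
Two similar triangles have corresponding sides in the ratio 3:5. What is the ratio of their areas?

The ratio of areas of similar triangles equals the square of the side ratio.
Side ratio = 3:5
Area ratio = (3/5)^2 = 9/25 = 9:25

9:25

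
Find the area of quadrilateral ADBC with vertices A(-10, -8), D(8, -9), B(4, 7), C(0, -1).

Shoelace: sum of cross terms = 232, Area = (1/2)|232| = 116

116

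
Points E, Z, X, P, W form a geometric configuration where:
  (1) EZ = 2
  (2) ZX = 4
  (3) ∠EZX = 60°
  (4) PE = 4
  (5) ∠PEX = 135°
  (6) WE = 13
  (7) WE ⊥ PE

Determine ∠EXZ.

Step 1: By the law of cosines on triangle XZE: XE² = 4² + 2² − 2·4·2·cos(60°) = 12, so XE = 2·√3.
Step 2: By the inverse law of cosines on triangle EXZ: cos(∠EXZ) = ((2·√3)² + 4² − 2²) / (2·2·√3·4) = 24/27.71 = 0.866, so ∠EXZ = 30°.

Therefore, the measure of angle ∠EXZ = 30°.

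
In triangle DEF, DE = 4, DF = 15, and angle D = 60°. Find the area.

Area = (1/2)(4)(15) sin(60°) = (1/2)(4)(15)(sqrt(3)/2) = 15*sqrt(3)

15*sqrt(3)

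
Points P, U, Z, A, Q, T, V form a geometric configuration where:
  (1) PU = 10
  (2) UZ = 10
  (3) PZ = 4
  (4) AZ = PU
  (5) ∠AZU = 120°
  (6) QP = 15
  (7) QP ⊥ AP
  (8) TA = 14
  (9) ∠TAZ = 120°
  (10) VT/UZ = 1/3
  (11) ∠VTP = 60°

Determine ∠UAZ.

From the given relations: AZ = PU = 10.
Step 1: By the law of cosines on triangle AZU: AU² = 10² + 10² − 2·10·10·cos(120°) = 300, so AU = 10·√3.
Step 2: By the inverse law of cosines on triangle UAZ: cos(∠UAZ) = ((10·√3)² + 10² − 10²) / (2·10·√3·10) = 300/346.41 = 0.866, so ∠UAZ = 30°.

Therefore, the measure of angle ∠UAZ = 30°.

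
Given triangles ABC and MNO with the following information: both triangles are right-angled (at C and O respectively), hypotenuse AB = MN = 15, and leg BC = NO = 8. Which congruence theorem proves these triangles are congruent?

The given information provides:
both triangles are right-angled (at C and O respectively), hypotenuse AB = MN = 15, and leg BC = NO = 8
This matches the HL congruence theorem.
The hypotenuse and one leg of two right triangles are equal (Hypotenuse-Leg).

HL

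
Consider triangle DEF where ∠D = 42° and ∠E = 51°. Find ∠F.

Let angle F = x. Then 42 + 51 + x = 180.
x = 180 - 93 = 87 degrees.

87 degrees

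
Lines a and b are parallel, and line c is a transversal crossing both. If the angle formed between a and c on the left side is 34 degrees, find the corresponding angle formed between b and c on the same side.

Corresponding angles are equal: 34 degrees.

34 degrees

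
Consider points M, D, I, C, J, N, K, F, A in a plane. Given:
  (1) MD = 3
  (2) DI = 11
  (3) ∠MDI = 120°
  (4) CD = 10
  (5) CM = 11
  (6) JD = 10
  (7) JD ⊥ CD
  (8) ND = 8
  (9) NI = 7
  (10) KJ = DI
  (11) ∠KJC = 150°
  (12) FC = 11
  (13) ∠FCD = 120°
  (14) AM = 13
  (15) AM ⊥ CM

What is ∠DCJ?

Step 1: By the law of cosines on triangle CDJ: CJ² = 10² + 10² − 2·10·10·cos(90°) = 200, so CJ = 10·√2.
Step 2: By the inverse law of cosines on triangle DCJ: cos(∠DCJ) = (10² + (10·√2)² − 10²) / (2·10·10·√2) = 200/282.84 = 0.7071, so ∠DCJ = 45°.

Therefore, the measure of angle ∠DCJ = 45°.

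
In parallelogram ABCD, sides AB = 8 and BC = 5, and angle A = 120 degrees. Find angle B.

Opposite sides of a parallelogram are parallel, so consecutive angles form co-interior angles on a transversal.
Co-interior angles sum to 180°, giving angle B = 180 - 120 = 60 degrees.

60 degrees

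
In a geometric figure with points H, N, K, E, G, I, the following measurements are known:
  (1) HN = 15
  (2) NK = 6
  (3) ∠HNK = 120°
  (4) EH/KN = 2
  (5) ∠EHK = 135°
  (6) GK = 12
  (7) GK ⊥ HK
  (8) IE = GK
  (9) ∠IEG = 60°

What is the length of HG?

Step 1: By the law of cosines on triangle HNK: HK² = 15² + 6² − 2·15·6·cos(120°) = 351, so HK = 3·√39.
Step 2: By the law of cosines on triangle HKG: HG² = (3·√39)² + 12² − 2·3·√39·12·cos(90°) = 495, so HG = 3·√55.

Therefore, the length of HG = 3·√55.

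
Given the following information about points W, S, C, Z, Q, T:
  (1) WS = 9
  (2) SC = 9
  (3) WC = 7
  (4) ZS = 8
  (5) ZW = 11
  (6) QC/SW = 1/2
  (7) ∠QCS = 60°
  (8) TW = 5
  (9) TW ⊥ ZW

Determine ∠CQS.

From the given relations: QC = 1/2·SW = 1/2·9 ≈ 4.5.
Step 1: By the law of cosines on triangle QCS: QS² = 4.5² + 9² − 2·4.5·9·cos(60°) = 60.75, so QS = 9/2·√3.
Step 2: By the inverse law of cosines on triangle CQS: cos(∠CQS) = (4.5² + (9/2·√3)² − 9²) / (2·4.5·9/2·√3) = 0/70.15 = 0, so ∠CQS = 90°.

Therefore, the measure of angle ∠CQS = 90°.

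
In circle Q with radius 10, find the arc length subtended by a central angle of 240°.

Arc length = 2π(10)(2/3) = 40*pi/3

40*pi/3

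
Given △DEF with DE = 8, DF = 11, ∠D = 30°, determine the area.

When two sides and the included angle are known, the area formula is (1/2)ab sin(C).
The height from one side to the opposite vertex is 11 sin(30°) = 11/2.
Area = (1/2) * 8 * 11/2 = 22.

22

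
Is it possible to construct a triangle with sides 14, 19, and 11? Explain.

Sort the sides: 11, 14, 19.
It suffices to check that the sum of the two smallest exceeds the largest:
11 + 14 = 25 > 19. ✓
Yes, a valid triangle can be formed.

Yes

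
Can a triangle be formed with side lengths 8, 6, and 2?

The longest side is 8. The other two sides sum to 2 + 6 = 8.
Since 8 ≤ 8, the two shorter sides cannot reach around to close the triangle.

No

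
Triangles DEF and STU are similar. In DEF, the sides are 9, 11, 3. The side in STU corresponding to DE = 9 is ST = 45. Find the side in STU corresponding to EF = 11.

Similar triangles have proportional sides. Setting up the proportion:
ST / DE = TU / EF
45 / 9 = TU / 11
TU = 11 * 45 / 9 = 55.

55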